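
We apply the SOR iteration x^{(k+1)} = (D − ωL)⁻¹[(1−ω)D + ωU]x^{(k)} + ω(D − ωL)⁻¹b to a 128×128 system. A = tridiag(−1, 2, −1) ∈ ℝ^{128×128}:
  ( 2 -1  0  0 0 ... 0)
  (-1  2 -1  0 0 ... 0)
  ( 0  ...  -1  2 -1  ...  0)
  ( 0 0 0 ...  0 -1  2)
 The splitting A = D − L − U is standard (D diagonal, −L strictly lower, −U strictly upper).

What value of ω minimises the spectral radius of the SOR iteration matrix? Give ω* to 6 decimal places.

With n=128, ρ(Jacobi) = cos(π/129) = 0.999703.
√(1 − cos²(π/129)) = sin(π/129) ≈ 0.0243510.
[ω*] 2 ÷ (1 + 0.0243510) = 2 ÷ 1.0243510 = 1.952456.
At ω = 1.952456 every |λ(B_ω)| = ω−1, so ρ_SOR = 0.952456.

ω* = 1.952456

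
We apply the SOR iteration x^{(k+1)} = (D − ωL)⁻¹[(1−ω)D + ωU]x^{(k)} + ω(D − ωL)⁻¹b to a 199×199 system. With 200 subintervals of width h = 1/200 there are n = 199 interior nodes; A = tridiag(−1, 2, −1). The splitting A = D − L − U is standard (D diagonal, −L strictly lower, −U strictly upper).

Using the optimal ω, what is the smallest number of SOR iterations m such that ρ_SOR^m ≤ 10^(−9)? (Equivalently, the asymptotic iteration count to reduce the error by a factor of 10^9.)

[ρ_J] n=199: ρ(B_J) = cos(π/(n+1)) = cos(π/200) = 0.9998766.
√(1−ρ_J²) = |sin(π/200)| = 0.0157073
Then 2/(1+√(1−ρ_J²)) = 2/(1+0.0157073); ω* = 2/1.0157073 = 1.9690712.
Hence ρ(B_{ω*}) = 1.9690712 − 1 = 0.9690712.
(0.9690712)^m ≤ 10^{−9}  ⇒  m·ln(0.9690712) ≤ −9·ln10  ⇒  m ≥ 659.616  ⇒  m = 660

m = 660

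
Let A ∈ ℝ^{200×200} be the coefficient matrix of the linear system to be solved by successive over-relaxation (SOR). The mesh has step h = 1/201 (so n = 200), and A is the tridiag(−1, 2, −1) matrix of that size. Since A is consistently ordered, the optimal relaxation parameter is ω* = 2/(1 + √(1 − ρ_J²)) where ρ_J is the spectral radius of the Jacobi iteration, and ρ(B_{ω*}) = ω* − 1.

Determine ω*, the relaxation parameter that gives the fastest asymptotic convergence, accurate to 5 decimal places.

ω* = 1.96922

ρ_J = max_k |cos(kπ/201)| = cos(π/201) = 0.99988
root = sin(π/201) = 0.015629  (since 1−cos² = sin²).
ω* = 2 / (1 + 0.015629) = 2 / 1.015629 ≈ 1.96922.
[ρ_SOR] ω* − 1 = 0.96922.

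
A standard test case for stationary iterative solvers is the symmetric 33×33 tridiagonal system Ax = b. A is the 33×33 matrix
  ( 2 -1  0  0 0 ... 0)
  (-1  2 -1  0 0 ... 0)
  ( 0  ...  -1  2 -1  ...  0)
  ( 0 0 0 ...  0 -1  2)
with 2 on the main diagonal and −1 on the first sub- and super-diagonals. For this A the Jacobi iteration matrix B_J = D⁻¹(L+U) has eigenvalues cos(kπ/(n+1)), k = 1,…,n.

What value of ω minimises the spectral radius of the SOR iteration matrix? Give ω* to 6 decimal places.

½·tridiag(1,0,1) at n=33: λ_k = cos(kπ/34); max |λ| at k=1 ⇒ ρ_J = cos(π/34) ≈ 0.995734.
1 − cos²(π/34) = sin²(π/34) ⇒ √(1−ρ_J²) = sin(π/34) = 0.0922684.
[ω*] 2 ÷ (1 + 0.0922684) = 2 ÷ 1.0922684 = 1.831052.
and ρ(B_{ω*}) = 1.831052 − 1 = 0.831052.

ω* = 1.831052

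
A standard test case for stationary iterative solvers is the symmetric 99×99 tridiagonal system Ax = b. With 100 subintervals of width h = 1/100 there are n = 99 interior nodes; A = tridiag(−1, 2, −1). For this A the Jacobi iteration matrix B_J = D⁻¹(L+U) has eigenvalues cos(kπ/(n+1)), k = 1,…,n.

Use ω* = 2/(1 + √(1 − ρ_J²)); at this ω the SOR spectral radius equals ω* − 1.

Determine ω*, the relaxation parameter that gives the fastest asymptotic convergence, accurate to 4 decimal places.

½·tridiag(1,0,1) at n=99: λ_k = cos(kπ/100); max |λ| at k=1 ⇒ ρ_J = cos(π/100) ≈ 0.9995.
1 − cos²(π/100) = sin²(π/100) ⇒ √(1−ρ_J²) = sin(π/100) = 0.03141.
Young: ω* = 2/(1+√(1−ρ_J²)) = 2/(1+0.03141) = 2/1.03141 = 1.9391.
ρ_SOR = ω* − 1 = 1.9391 − 1 = 0.9391.

ω* = 1.9391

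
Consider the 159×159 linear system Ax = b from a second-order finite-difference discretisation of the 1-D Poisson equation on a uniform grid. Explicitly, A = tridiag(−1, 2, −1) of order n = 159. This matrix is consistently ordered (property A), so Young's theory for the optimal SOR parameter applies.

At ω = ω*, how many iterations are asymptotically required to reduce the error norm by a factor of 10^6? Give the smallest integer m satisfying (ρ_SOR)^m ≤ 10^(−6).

m = 352

n=159: λ(B_J) = 1 − λ(A)/2 = cos(kπ/160); k=1 gives ρ_J = 0.9998072.
√(1−ρ_J²) = |sin(π/160)| = 0.0196337
Young: ω* = 2/(1+√(1−ρ_J²)) = 2/(1+0.0196337) = 2/1.0196337 = 1.9614887.
ρ_SOR = ω* − 1 ≈ 0.9614887.
ρ_SOR^m ≤ 10^(−6) ⇔ m ≥ 6·ln10/(−ln 0.9614887) = 13.8155/0.0392725 = 351.786; m = ⌈351.786⌉ = 352.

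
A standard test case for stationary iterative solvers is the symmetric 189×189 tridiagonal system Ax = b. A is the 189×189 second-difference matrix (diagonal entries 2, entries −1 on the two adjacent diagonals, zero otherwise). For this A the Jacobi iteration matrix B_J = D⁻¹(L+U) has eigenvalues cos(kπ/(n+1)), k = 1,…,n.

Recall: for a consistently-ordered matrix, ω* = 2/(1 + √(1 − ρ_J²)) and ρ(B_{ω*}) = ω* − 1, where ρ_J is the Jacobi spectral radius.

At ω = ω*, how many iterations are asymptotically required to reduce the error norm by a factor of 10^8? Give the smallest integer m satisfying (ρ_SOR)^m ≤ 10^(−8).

m = 558

spectrum of D⁻¹(L+U) = {cos(kπ/190) : 1≤k≤189}; ρ_J = cos(π/190) = 0.9998633.
√(1 − cos²(π/190)) = sin(π/190) ≈ 0.0165339.
So ω* = 2/1.0165339 = 1.9674700 (Young).
ρ(B_{ω*}) = ω*−1 = 0.9674700
ρ_SOR^m ≤ 10^(−8) ⇔ m ≥ 8·ln10/(−ln 0.9674700) = 18.4207/0.0330709 = 557.006; m = ⌈557.006⌉ = 558.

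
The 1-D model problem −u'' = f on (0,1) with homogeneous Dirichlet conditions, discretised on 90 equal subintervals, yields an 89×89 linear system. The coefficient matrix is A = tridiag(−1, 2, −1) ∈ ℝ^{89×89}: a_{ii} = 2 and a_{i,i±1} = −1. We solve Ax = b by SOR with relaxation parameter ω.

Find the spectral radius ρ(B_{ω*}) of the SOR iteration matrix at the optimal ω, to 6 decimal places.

ρ_J = max_k |cos(kπ/90)| = cos(π/90) = 0.999391
√(1−ρ_J²) simplifies to sin(π/90) = 0.0348995.
[ω*] 2 ÷ (1 + 0.0348995) = 2 ÷ 1.0348995 = 1.932555.
Hence ρ(B_{ω*}) = 1.932555 − 1 = 0.932555.

ρ_SOR = 0.932555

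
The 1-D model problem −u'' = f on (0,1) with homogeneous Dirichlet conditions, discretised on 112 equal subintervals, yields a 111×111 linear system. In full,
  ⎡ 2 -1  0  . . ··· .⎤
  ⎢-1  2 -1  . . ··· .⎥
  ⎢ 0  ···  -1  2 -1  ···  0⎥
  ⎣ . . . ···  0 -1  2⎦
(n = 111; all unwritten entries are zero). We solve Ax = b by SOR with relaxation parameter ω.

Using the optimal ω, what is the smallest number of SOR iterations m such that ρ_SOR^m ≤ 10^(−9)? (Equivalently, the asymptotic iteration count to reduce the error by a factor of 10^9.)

m = 370

ρ_J = max_k |cos(kπ/112)| = cos(π/112) = 0.9996066
√(1−ρ_J²) = |sin(π/112)| = 0.0280463
So ω* = 2/1.0280463 = 1.9454377 (Young).
ρ(B_{ω*}) = ω*−1 = 0.9454377
(0.9454377)^m ≤ 10^{−9}  ⇒  m·ln(0.9454377) ≤ −9·ln10  ⇒  m ≥ 369.351  ⇒  m = 370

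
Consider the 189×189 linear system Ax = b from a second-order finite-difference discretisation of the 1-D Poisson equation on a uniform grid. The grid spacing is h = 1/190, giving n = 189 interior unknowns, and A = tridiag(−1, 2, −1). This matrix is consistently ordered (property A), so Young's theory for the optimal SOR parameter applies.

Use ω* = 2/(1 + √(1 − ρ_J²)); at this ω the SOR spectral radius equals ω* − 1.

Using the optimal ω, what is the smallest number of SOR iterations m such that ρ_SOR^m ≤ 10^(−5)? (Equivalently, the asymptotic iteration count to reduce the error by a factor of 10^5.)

m = 349

½·tridiag(1,0,1) at n=189: λ_k = cos(kπ/190); max |λ| at k=1 ⇒ ρ_J = cos(π/190) ≈ 0.9998633.
√(1−ρ_J²) = |sin(π/190)| = 0.0165339
So ω* = 2/1.0165339 = 1.9674700 (Young).
[ρ_SOR] ω* − 1 = 0.9674700.
Need (0.9674700)^m ≤ 10^(−5): m ≥ 5·ln10/|ln 0.9674700| = 11.5129/0.0330709 = 348.128 ⇒ m = 349.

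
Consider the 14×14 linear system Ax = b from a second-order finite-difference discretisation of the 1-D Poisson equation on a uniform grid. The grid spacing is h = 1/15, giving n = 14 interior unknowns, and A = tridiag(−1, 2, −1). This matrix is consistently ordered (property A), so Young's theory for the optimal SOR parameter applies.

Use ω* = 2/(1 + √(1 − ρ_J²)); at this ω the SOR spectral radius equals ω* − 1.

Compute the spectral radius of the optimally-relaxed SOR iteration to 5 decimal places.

ρ_SOR = 0.65575

With n=14, ρ(Jacobi) = cos(π/15) = 0.97815.
root = sin(π/15) = 0.207912  (since 1−cos² = sin²).
ω* = 2/(1 + 0.207912) = 2/1.207912 = 1.65575.
ρ_SOR = ω* − 1 ≈ 0.65575.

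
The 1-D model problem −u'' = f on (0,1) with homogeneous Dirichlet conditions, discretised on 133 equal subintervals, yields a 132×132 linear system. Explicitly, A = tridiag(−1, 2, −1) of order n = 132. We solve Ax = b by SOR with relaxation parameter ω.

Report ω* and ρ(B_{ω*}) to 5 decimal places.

B_J for the 132×132 system has eigenvalues cos(kπ/133); ρ_J = cos(π/133) = 0.99972.
√(1−ρ_J²) = |sin(π/133)| = 0.023619
Then 2/(1+√(1−ρ_J²)) = 2/(1+0.023619); ω* = 2/1.023619 = 1.95385.
ρ(B_{ω*}) = ω*−1 = 0.95385

ω* = 1.95385, ρ_SOR = 0.95385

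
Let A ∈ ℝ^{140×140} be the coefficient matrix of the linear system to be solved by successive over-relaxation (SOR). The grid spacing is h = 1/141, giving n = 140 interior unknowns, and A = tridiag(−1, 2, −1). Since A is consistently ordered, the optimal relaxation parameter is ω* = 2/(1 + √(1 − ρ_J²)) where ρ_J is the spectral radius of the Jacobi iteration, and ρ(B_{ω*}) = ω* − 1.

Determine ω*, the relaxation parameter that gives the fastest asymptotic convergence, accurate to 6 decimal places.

ρ_J = max_k |cos(kπ/141)| = cos(π/141) = 0.999752
√(1−ρ_J²) simplifies to sin(π/141) = 0.0222790.
ω* = 2/(1+0.0222790) = 1.956413
[ρ_SOR] ω* − 1 = 0.956413.

ω* = 1.956413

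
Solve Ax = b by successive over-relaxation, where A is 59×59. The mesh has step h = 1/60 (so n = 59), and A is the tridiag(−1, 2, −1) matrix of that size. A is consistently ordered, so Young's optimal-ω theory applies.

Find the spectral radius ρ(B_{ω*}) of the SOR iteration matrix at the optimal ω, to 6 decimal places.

ρ_J = max_k |cos(kπ/60)| = cos(π/60) = 0.998630
root = sin(π/60) = 0.0523360  (since 1−cos² = sin²).
ω* = 2/(1 + 0.0523360) = 2/1.0523360 = 1.900534.
At ω = 1.900534 every |λ(B_ω)| = ω−1, so ρ_SOR = 0.900534.

ρ_SOR = 0.900534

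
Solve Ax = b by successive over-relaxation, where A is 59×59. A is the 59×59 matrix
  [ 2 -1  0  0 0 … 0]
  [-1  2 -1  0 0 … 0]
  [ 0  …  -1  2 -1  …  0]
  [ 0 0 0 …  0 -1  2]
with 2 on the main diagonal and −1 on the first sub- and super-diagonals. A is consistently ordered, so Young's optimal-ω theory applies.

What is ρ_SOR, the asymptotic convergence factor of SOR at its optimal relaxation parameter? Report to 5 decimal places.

ρ_J = max_k |cos(kπ/60)| = cos(π/60) = 0.99863
root = sin(π/60) = 0.052336  (since 1−cos² = sin²).
Young: ω* = 2/(1+√(1−ρ_J²)) = 2/(1+0.052336) = 2/1.052336 = 1.90053.
At ω = 1.90053 every |λ(B_ω)| = ω−1, so ρ_SOR = 0.90053.

ρ_SOR = 0.90053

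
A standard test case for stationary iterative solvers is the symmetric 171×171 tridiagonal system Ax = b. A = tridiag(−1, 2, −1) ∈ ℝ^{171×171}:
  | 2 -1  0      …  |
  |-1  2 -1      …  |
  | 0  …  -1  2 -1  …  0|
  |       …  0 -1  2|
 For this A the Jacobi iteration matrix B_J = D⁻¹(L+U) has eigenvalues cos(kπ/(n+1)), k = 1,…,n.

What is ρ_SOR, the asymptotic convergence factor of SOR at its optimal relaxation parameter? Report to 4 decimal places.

½·tridiag(1,0,1) at n=171: λ_k = cos(kπ/172); max |λ| at k=1 ⇒ ρ_J = cos(π/172) ≈ 0.9998.
√(1−ρ_J²) = |sin(π/172)| = 0.01826
Young: ω* = 2/(1+√(1−ρ_J²)) = 2/(1+0.01826) = 2/1.01826 = 1.9641.
At ω = 1.9641 every |λ(B_ω)| = ω−1, so ρ_SOR = 0.9641.

ρ_SOR = 0.9641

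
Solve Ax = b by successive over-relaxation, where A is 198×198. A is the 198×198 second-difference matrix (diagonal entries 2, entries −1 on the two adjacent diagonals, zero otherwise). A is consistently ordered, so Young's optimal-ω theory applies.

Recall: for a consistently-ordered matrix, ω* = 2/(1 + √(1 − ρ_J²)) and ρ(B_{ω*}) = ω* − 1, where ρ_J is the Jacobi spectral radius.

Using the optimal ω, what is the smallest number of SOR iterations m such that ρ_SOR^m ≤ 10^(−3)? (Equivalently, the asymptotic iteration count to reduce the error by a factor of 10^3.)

m = 219

n=198: λ(B_J) = 1 − λ(A)/2 = cos(kπ/199); k=1 gives ρ_J = 0.9998754.
√(1−ρ_J²) = |sin(π/199)| = 0.0157862
ω* = 2/(1 + 0.0157862) = 2/1.0157862 = 1.9689183.
ρ_SOR = ω* − 1 = 1.9689183 − 1 = 0.9689183.
For 3 digits: m = 3·ln10 / (−ln 0.9689183) = 6.90776/0.031575 = 218.773; round up → m = 219.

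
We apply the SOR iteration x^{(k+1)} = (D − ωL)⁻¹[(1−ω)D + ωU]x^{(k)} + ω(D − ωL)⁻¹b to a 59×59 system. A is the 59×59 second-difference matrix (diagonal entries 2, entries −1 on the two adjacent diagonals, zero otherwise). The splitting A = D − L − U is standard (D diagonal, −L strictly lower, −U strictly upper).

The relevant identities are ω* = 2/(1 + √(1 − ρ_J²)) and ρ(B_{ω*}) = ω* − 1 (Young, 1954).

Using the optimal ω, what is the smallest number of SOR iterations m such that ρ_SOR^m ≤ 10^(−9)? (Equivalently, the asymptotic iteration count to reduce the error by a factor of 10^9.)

½·tridiag(1,0,1) at n=59: λ_k = cos(kπ/60); max |λ| at k=1 ⇒ ρ_J = cos(π/60) ≈ 0.9986295.
√(1−ρ_J²) = |sin(π/60)| = 0.0523360
[ω*] 2 ÷ (1 + 0.0523360) = 2 ÷ 1.0523360 = 1.9005337.
Hence ρ(B_{ω*}) = 1.9005337 − 1 = 0.9005337.
m ≥ 9·ln10 / (−ln 0.9005337) = 197.802; smallest integer m = 198.

m = 198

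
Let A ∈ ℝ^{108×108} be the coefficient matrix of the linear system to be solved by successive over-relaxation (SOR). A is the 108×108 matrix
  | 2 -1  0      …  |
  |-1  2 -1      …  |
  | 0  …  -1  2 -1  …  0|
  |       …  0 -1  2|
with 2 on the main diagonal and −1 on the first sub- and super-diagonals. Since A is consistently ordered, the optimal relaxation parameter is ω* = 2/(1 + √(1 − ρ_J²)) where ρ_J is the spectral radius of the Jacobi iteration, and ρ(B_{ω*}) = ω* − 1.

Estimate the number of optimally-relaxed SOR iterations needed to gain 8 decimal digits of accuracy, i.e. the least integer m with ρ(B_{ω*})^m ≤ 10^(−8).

B_J for the 108×108 system has eigenvalues cos(kπ/109); ρ_J = cos(π/109) = 0.9995847.
√(1−ρ_J²) = |sin(π/109)| = 0.0288180
ω* = 2 / (1 + 0.0288180) = 2 / 1.0288180 ≈ 1.9439784.
Hence ρ(B_{ω*}) = 1.9439784 − 1 = 0.9439784.
ρ_SOR^m ≤ 10^(−8) ⇔ m ≥ 8·ln10/(−ln 0.9439784) = 18.4207/0.057652 = 319.515; m = ⌈319.515⌉ = 320.

m = 320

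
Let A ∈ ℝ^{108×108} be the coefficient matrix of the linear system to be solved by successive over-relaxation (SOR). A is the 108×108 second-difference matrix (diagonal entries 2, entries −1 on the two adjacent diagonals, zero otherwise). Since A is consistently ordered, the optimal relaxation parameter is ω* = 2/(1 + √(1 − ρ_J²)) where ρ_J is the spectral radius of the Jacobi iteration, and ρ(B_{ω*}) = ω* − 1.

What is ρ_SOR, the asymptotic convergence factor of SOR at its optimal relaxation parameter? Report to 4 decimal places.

spectrum of D⁻¹(L+U) = {cos(kπ/109) : 1≤k≤108}; ρ_J = cos(π/109) = 0.9996.
√(1 − cos²(π/109)) = sin(π/109) ≈ 0.02882.
[ω*] 2 ÷ (1 + 0.02882) = 2 ÷ 1.02882 = 1.9440.
ρ_SOR = ω* − 1 = 1.9440 − 1 = 0.9440.

ρ_SOR = 0.9440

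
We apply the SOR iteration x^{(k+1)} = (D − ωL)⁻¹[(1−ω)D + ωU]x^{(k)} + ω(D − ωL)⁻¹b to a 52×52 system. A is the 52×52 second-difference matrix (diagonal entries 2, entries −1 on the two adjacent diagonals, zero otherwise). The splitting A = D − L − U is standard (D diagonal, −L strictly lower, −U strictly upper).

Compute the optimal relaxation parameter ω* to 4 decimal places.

ρ_J = max_k |cos(kπ/53)| = cos(π/53) = 0.9982
√(1−ρ_J²) simplifies to sin(π/53) = 0.05924.
Then 2/(1+√(1−ρ_J²)) = 2/(1+0.05924); ω* = 2/1.05924 = 1.8881.
ρ_SOR = ω* − 1 = 1.8881 − 1 = 0.8881.

ω* = 1.8881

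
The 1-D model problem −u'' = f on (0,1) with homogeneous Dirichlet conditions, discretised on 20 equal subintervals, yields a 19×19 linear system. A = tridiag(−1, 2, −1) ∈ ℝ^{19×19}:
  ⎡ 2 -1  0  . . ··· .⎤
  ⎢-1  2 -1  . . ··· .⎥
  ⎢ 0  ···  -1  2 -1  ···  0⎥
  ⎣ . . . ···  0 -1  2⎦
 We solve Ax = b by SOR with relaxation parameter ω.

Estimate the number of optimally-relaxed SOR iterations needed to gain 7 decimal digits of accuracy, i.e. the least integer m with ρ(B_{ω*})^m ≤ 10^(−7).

With n=19, ρ(Jacobi) = cos(π/20) = 0.9876883.
√(1 − cos²(π/20)) = sin(π/20) ≈ 0.1564345.
Young: ω* = 2/(1+√(1−ρ_J²)) = 2/(1+0.1564345) = 2/1.1564345 = 1.7294538.
[ρ_SOR] ω* − 1 = 0.7294538.
ρ_SOR^m ≤ 10^(−7) ⇔ m ≥ 7·ln10/(−ln 0.7294538) = 16.1181/0.315459 = 51.094; m = ⌈51.094⌉ = 52.

m = 52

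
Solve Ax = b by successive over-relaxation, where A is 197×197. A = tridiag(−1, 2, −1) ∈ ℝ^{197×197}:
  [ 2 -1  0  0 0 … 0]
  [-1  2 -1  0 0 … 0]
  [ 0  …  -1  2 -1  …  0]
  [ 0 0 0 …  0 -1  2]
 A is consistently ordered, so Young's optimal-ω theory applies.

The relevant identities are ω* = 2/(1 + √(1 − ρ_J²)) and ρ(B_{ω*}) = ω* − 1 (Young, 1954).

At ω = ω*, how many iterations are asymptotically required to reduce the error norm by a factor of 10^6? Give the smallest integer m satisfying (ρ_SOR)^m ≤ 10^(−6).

With n=197, ρ(Jacobi) = cos(π/198) = 0.9998741.
1 − cos²(π/198) = sin²(π/198) ⇒ √(1−ρ_J²) = sin(π/198) = 0.0158660.
Then 2/(1+√(1−ρ_J²)) = 2/(1+0.0158660); ω* = 2/1.0158660 = 1.9687636.
At ω = 1.9687636 every |λ(B_ω)| = ω−1, so ρ_SOR = 0.9687636.
m ≥ 6·ln10 / (−ln 0.9687636) = 435.344; smallest integer m = 436.

m = 436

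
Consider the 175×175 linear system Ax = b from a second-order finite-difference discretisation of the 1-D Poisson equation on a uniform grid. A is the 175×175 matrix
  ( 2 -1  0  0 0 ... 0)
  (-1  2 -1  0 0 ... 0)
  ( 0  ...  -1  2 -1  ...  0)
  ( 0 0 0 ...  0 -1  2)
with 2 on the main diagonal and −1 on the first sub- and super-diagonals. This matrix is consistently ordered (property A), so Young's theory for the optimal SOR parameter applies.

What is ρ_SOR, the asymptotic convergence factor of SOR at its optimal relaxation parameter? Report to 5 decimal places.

ρ_SOR = 0.96493

ρ_J = max_k |cos(kπ/176)| = cos(π/176) = 0.99984
root = sin(π/176) = 0.017849  (since 1−cos² = sin²).
[ω*] 2 ÷ (1 + 0.017849) = 2 ÷ 1.017849 = 1.96493.
Hence ρ(B_{ω*}) = 1.96493 − 1 = 0.96493.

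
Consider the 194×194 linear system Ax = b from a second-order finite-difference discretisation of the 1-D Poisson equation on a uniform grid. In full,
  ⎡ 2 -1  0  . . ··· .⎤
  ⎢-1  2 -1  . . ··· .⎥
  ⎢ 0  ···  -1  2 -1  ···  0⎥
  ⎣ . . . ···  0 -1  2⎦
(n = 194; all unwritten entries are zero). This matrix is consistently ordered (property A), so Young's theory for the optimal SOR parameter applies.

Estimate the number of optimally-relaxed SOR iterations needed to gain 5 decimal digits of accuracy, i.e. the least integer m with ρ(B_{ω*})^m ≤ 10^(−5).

m = 358

spectrum of D⁻¹(L+U) = {cos(kπ/195) : 1≤k≤194}; ρ_J = cos(π/195) = 0.9998702.
√(1−ρ_J²) = |sin(π/195)| = 0.0161100
Young: ω* = 2/(1+√(1−ρ_J²)) = 2/(1+0.0161100) = 2/1.0161100 = 1.9682908.
ρ_SOR = ω* − 1 ≈ 0.9682908.
ρ_SOR^m ≤ 10^(−5) ⇔ m ≥ 5·ln10/(−ln 0.9682908) = 11.5129/0.0322228 = 357.290; m = ⌈357.290⌉ = 358.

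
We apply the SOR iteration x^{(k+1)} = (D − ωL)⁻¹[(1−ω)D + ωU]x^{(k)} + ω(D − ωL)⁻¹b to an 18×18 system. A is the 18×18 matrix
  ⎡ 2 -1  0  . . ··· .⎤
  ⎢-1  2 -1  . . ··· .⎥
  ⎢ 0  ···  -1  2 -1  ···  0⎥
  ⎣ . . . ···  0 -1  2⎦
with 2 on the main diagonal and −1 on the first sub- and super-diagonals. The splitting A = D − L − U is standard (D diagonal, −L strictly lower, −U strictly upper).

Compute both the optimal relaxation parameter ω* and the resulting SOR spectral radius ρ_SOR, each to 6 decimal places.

ω* = 1.717336, ρ_SOR = 0.717336

n=18: λ(B_J) = 1 − λ(A)/2 = cos(kπ/19); k=1 gives ρ_J = 0.986361.
root = sin(π/19) = 0.1645946  (since 1−cos² = sin²).
ω* = 2/(1+0.1645946) = 1.717336
ρ_SOR = ω* − 1 ≈ 0.717336.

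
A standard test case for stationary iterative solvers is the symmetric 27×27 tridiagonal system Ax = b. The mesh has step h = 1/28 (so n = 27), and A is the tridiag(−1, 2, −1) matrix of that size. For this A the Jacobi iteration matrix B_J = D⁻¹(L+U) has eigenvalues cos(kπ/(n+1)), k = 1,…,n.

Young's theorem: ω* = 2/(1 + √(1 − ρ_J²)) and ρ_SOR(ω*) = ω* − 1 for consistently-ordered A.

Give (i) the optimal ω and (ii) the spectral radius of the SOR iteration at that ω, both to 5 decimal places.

[ρ_J] n=27: ρ(B_J) = cos(π/(n+1)) = cos(π/28) = 0.99371.
root = sin(π/28) = 0.111964  (since 1−cos² = sin²).
Young: ω* = 2/(1+√(1−ρ_J²)) = 2/(1+0.111964) = 2/1.111964 = 1.79862.
ρ(B_{ω*}) = ω*−1 = 0.79862

ω* = 1.79862, ρ_SOR = 0.79862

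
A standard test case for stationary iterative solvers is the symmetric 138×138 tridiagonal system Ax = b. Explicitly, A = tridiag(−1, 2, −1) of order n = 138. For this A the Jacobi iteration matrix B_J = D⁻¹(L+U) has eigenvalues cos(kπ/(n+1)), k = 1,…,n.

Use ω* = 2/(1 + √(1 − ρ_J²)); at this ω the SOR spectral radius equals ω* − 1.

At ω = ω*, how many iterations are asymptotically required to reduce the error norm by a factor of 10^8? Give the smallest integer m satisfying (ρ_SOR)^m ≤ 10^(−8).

m = 408

ρ_J = max_k |cos(kπ/139)| = cos(π/139) = 0.9997446
1 − cos²(π/139) = sin²(π/139) ⇒ √(1−ρ_J²) = sin(π/139) = 0.0225995.
ω* = 2/(1 + 0.0225995) = 2/1.0225995 = 1.9557999.
ρ_SOR = ω* − 1 = 1.9557999 − 1 = 0.9557999.
For 8 digits: m = 8·ln10 / (−ln 0.9557999) = 18.4207/0.0452067 = 407.477; round up → m = 408.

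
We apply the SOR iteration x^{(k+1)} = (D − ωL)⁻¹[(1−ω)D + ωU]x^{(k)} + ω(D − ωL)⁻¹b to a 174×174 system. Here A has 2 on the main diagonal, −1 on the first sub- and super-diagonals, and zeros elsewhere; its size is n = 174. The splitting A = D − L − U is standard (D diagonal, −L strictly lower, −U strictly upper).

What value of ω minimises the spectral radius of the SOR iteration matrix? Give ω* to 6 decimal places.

ω* = 1.964731

With n=174, ρ(Jacobi) = cos(π/175) = 0.999839.
root = sin(π/175) = 0.0179510  (since 1−cos² = sin²).
Then 2/(1+√(1−ρ_J²)) = 2/(1+0.0179510); ω* = 2/1.0179510 = 1.964731.
ρ(B_{ω*}) = ω*−1 = 0.964731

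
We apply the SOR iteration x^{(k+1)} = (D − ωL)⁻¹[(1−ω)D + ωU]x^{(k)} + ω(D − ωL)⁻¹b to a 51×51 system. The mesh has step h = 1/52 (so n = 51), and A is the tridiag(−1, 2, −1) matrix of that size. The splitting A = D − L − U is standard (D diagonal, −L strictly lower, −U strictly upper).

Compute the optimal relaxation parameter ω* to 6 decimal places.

spectrum of D⁻¹(L+U) = {cos(kπ/52) : 1≤k≤51}; ρ_J = cos(π/52) = 0.998176.
√(1−ρ_J²) = |sin(π/52)| = 0.0603785
So ω* = 2/1.0603785 = 1.886119 (Young).
At ω = 1.886119 every |λ(B_ω)| = ω−1, so ρ_SOR = 0.886119.

ω* = 1.886119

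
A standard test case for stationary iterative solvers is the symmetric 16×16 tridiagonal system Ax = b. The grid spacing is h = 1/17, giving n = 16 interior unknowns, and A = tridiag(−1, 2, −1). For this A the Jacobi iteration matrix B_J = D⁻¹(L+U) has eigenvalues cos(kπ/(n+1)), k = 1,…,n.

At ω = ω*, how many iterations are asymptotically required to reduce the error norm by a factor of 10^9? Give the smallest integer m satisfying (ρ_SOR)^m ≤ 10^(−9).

m = 56

With n=16, ρ(Jacobi) = cos(π/17) = 0.9829731.
root = sin(π/17) = 0.1837495  (since 1−cos² = sin²).
So ω* = 2/1.1837495 = 1.6895466 (Young).
Hence ρ(B_{ω*}) = 1.6895466 − 1 = 0.6895466.
(0.6895466)^m ≤ 10^{−9}  ⇒  m·ln(0.6895466) ≤ −9·ln10  ⇒  m ≥ 55.750  ⇒  m = 56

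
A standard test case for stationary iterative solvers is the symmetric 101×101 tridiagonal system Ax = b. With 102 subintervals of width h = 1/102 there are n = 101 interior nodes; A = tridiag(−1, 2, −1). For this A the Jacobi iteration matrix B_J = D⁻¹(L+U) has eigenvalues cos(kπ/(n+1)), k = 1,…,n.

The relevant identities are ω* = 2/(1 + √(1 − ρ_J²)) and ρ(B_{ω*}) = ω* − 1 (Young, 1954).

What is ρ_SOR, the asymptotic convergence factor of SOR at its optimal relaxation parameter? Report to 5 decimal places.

ρ_SOR = 0.94025

[ρ_J] n=101: ρ(B_J) = cos(π/(n+1)) = cos(π/102) = 0.99953.
√(1−ρ_J²) = |sin(π/102)| = 0.030795
ω* = 2 / (1 + 0.030795) = 2 / 1.030795 ≈ 1.94025.
and ρ(B_{ω*}) = 1.94025 − 1 = 0.94025.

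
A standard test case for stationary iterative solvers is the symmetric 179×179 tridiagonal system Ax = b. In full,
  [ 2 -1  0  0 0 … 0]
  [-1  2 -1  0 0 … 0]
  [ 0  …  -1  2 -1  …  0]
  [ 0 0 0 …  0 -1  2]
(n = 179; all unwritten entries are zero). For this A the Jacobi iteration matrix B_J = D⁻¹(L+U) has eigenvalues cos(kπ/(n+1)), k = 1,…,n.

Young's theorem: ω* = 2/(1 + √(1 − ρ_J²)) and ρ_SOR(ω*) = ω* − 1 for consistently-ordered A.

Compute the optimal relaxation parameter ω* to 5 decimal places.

ρ_J = max_k |cos(kπ/180)| = cos(π/180) = 0.99985
√(1−ρ_J²) simplifies to sin(π/180) = 0.017452.
[ω*] 2 ÷ (1 + 0.017452) = 2 ÷ 1.017452 = 1.96569.
[ρ_SOR] ω* − 1 = 0.96569.

ω* = 1.96569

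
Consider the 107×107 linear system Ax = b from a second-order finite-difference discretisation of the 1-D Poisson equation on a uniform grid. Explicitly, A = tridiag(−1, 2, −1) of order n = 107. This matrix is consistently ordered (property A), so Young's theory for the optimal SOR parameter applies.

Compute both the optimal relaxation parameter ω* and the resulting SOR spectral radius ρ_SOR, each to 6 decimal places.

[ρ_J] n=107: ρ(B_J) = cos(π/(n+1)) = cos(π/108) = 0.999577.
√(1−ρ_J²) = |sin(π/108)| = 0.0290847
ω* = 2/(1 + 0.0290847) = 2/1.0290847 = 1.943475.
[ρ_SOR] ω* − 1 = 0.943475.

ω* = 1.943475, ρ_SOR = 0.943475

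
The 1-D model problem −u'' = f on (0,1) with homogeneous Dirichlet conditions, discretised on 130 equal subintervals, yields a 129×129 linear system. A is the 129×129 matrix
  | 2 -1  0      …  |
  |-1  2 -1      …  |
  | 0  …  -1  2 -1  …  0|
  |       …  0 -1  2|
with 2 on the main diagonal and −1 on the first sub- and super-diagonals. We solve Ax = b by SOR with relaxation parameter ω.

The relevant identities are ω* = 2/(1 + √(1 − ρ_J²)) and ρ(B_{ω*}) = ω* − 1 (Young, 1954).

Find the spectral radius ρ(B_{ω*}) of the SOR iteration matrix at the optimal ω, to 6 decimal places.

ρ_SOR = 0.952813

spectrum of D⁻¹(L+U) = {cos(kπ/130) : 1≤k≤129}; ρ_J = cos(π/130) = 0.999708.
1 − cos²(π/130) = sin²(π/130) ⇒ √(1−ρ_J²) = sin(π/130) = 0.0241637.
Then 2/(1+√(1−ρ_J²)) = 2/(1+0.0241637); ω* = 2/1.0241637 = 1.952813.
ρ(B_{ω*}) = ω*−1 = 0.952813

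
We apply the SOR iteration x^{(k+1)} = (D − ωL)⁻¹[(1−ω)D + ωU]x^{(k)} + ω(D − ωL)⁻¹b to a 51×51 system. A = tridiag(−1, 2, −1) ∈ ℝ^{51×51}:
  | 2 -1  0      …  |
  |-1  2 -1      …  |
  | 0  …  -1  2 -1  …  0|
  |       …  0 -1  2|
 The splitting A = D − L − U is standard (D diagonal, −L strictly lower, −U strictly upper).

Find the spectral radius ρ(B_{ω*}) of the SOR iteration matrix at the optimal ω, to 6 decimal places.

ρ_SOR = 0.886119

ρ_J = max_k |cos(kπ/52)| = cos(π/52) = 0.998176
√(1 − cos²(π/52)) = sin(π/52) ≈ 0.0603785.
[ω*] 2 ÷ (1 + 0.0603785) = 2 ÷ 1.0603785 = 1.886119.
ρ_SOR = ω* − 1 = 1.886119 − 1 = 0.886119.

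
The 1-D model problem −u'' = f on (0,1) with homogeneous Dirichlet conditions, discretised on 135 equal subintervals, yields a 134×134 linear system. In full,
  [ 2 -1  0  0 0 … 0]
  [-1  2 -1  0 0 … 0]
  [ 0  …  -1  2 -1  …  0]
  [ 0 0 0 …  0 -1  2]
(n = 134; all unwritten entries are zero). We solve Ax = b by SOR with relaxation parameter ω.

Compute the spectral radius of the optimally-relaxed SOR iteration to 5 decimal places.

n=134: λ(B_J) = 1 − λ(A)/2 = cos(kπ/135); k=1 gives ρ_J = 0.99973.
√(1 − cos²(π/135)) = sin(π/135) ≈ 0.023269.
Young: ω* = 2/(1+√(1−ρ_J²)) = 2/(1+0.023269) = 2/1.023269 = 1.95452.
Hence ρ(B_{ω*}) = 1.95452 − 1 = 0.95452.

ρ_SOR = 0.95452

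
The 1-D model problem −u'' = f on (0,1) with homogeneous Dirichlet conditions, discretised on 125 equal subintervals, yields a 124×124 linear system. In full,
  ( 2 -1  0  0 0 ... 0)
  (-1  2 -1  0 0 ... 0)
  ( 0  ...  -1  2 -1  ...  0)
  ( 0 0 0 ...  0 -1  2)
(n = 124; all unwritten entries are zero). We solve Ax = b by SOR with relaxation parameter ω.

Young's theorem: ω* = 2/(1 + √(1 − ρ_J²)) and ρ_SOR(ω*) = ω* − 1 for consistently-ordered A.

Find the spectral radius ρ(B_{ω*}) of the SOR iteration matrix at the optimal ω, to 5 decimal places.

B_J for the 124×124 system has eigenvalues cos(kπ/125); ρ_J = cos(π/125) = 0.99968.
√(1 − cos²(π/125)) = sin(π/125) ≈ 0.025130.
Young: ω* = 2/(1+√(1−ρ_J²)) = 2/(1+0.025130) = 2/1.025130 = 1.95097.
At ω = 1.95097 every |λ(B_ω)| = ω−1, so ρ_SOR = 0.95097.

ρ_SOR = 0.95097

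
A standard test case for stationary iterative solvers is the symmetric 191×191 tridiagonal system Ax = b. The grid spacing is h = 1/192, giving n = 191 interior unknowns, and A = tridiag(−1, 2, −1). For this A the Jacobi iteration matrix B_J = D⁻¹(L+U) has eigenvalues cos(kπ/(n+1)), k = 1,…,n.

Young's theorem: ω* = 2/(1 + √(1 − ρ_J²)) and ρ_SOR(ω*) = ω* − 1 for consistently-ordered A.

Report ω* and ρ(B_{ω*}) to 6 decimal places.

n=191: λ(B_J) = 1 − λ(A)/2 = cos(kπ/192); k=1 gives ρ_J = 0.999866.
√(1 − cos²(π/192)) = sin(π/192) ≈ 0.0163617.
[ω*] 2 ÷ (1 + 0.0163617) = 2 ÷ 1.0163617 = 1.967803.
and ρ(B_{ω*}) = 1.967803 − 1 = 0.967803.

ω* = 1.967803, ρ_SOR = 0.967803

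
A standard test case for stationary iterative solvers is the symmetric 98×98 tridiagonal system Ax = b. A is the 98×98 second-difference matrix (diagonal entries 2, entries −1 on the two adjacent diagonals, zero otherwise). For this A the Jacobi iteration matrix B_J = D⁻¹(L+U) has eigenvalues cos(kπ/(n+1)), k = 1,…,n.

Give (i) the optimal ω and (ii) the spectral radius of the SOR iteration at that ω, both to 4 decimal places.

ω* = 1.9385, ρ_SOR = 0.9385

n=98: λ(B_J) = 1 − λ(A)/2 = cos(kπ/99); k=1 gives ρ_J = 0.9995.
root = sin(π/99) = 0.03173  (since 1−cos² = sin²).
Then 2/(1+√(1−ρ_J²)) = 2/(1+0.03173); ω* = 2/1.03173 = 1.9385.
At ω = 1.9385 every |λ(B_ω)| = ω−1, so ρ_SOR = 0.9385.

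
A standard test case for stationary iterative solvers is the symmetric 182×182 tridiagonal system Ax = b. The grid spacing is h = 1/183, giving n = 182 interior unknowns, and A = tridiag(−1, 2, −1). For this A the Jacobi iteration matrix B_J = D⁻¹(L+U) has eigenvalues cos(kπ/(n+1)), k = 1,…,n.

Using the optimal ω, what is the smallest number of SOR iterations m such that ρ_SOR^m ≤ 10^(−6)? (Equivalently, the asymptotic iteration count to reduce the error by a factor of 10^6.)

ρ_J = max_k |cos(kπ/183)| = cos(π/183) = 0.9998526
1 − cos²(π/183) = sin²(π/183) ⇒ √(1−ρ_J²) = sin(π/183) = 0.0171663.
ω* = 2/(1 + 0.0171663) = 2/1.0171663 = 1.9662468.
ρ_SOR = ω* − 1 ≈ 0.9662468.
For 6 digits: m = 6·ln10 / (−ln 0.9662468) = 13.8155/0.034336 = 402.362; round up → m = 403.

m = 403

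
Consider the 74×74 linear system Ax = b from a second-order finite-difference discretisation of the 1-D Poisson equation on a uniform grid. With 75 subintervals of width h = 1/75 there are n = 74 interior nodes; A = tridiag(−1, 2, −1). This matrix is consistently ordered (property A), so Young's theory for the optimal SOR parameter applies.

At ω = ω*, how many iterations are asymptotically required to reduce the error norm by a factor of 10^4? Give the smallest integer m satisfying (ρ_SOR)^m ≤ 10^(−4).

n=74: λ(B_J) = 1 − λ(A)/2 = cos(kπ/75); k=1 gives ρ_J = 0.9991228.
1 − cos²(π/75) = sin²(π/75) ⇒ √(1−ρ_J²) = sin(π/75) = 0.0418757.
Young: ω* = 2/(1+√(1−ρ_J²)) = 2/(1+0.0418757) = 2/1.0418757 = 1.9196148.
At ω = 1.9196148 every |λ(B_ω)| = ω−1, so ρ_SOR = 0.9196148.
ρ_SOR^m ≤ 10^(−4) ⇔ m ≥ 4·ln10/(−ln 0.9196148) = 9.21034/0.0838004 = 109.908; m = ⌈109.908⌉ = 110.

m = 110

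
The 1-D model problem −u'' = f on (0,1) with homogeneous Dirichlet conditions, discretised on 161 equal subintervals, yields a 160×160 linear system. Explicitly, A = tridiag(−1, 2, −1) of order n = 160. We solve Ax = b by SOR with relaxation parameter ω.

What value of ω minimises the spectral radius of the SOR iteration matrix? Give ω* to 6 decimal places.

ω* = 1.961723

ρ_J = max_k |cos(kπ/161)| = cos(π/161) = 0.999810
√(1−ρ_J²) simplifies to sin(π/161) = 0.0195118.
ω* = 2/(1 + 0.0195118) = 2/1.0195118 = 1.961723.
ρ_SOR = ω* − 1 ≈ 0.961723.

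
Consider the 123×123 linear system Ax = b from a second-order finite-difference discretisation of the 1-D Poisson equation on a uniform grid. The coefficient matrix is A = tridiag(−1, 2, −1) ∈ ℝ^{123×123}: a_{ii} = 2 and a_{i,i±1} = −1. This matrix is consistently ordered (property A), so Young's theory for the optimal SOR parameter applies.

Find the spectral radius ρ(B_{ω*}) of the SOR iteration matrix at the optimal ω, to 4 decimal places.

ρ_SOR = 0.9506

B_J for the 123×123 system has eigenvalues cos(kπ/124); ρ_J = cos(π/124) = 0.9997.
√(1−ρ_J²) = |sin(π/124)| = 0.02533
So ω* = 2/1.02533 = 1.9506 (Young).
Hence ρ(B_{ω*}) = 1.9506 − 1 = 0.9506.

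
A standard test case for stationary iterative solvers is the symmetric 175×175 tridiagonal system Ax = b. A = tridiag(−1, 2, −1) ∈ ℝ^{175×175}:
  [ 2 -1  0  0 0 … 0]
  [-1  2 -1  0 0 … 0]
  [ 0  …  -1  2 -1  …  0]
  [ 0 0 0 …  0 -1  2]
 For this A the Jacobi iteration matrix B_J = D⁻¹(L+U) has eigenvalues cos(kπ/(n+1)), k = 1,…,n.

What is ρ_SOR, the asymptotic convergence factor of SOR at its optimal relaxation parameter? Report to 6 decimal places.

spectrum of D⁻¹(L+U) = {cos(kπ/176) : 1≤k≤175}; ρ_J = cos(π/176) = 0.999841.
√(1 − cos²(π/176)) = sin(π/176) ≈ 0.0178490.
[ω*] 2 ÷ (1 + 0.0178490) = 2 ÷ 1.0178490 = 1.964928.
At ω = 1.964928 every |λ(B_ω)| = ω−1, so ρ_SOR = 0.964928.

ρ_SOR = 0.964928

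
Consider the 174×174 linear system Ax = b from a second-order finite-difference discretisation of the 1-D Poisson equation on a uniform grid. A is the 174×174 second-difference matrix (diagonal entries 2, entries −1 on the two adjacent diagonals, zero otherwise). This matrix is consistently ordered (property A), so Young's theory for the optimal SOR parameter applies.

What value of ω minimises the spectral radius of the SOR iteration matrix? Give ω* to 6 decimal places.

ω* = 1.964731

With n=174, ρ(Jacobi) = cos(π/175) = 0.999839.
√(1−ρ_J²) simplifies to sin(π/175) = 0.0179510.
Young: ω* = 2/(1+√(1−ρ_J²)) = 2/(1+0.0179510) = 2/1.0179510 = 1.964731.
Hence ρ(B_{ω*}) = 1.964731 − 1 = 0.964731.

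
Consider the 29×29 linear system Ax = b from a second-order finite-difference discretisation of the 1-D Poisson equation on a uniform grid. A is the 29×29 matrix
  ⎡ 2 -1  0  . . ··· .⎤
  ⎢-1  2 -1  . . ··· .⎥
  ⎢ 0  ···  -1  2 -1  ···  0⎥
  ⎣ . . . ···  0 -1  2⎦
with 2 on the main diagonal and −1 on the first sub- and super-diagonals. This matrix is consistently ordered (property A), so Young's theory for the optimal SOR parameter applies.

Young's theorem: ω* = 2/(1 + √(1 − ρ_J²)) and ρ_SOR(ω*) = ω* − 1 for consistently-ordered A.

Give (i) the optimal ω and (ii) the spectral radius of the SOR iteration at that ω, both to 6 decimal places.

ω* = 1.810727, ρ_SOR = 0.810727

ρ_J = max_k |cos(kπ/30)| = cos(π/30) = 0.994522
√(1 − cos²(π/30)) = sin(π/30) ≈ 0.1045285.
ω* = 2 / (1 + 0.1045285) = 2 / 1.1045285 ≈ 1.810727.
ρ_SOR = ω* − 1 = 1.810727 − 1 = 0.810727.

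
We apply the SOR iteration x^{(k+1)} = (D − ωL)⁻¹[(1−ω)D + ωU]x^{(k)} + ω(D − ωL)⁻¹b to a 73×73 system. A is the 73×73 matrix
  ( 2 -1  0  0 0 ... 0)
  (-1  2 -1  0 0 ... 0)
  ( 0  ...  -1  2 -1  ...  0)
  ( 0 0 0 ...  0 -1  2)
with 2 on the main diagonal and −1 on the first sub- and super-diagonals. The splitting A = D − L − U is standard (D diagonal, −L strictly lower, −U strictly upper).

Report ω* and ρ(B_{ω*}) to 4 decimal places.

spectrum of D⁻¹(L+U) = {cos(kπ/74) : 1≤k≤73}; ρ_J = cos(π/74) = 0.9991.
root = sin(π/74) = 0.04244  (since 1−cos² = sin²).
[ω*] 2 ÷ (1 + 0.04244) = 2 ÷ 1.04244 = 1.9186.
and ρ(B_{ω*}) = 1.9186 − 1 = 0.9186.

ω* = 1.9186, ρ_SOR = 0.9186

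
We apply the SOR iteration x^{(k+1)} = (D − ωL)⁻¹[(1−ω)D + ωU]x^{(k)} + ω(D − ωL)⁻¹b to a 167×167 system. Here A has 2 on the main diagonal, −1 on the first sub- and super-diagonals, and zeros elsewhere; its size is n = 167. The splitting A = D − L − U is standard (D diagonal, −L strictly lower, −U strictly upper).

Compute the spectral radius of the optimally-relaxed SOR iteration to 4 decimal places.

n=167: λ(B_J) = 1 − λ(A)/2 = cos(kπ/168); k=1 gives ρ_J = 0.9998.
1 − cos²(π/168) = sin²(π/168) ⇒ √(1−ρ_J²) = sin(π/168) = 0.01870.
ω* = 2/(1 + 0.01870) = 2/1.01870 = 1.9633.
Hence ρ(B_{ω*}) = 1.9633 − 1 = 0.9633.

ρ_SOR = 0.9633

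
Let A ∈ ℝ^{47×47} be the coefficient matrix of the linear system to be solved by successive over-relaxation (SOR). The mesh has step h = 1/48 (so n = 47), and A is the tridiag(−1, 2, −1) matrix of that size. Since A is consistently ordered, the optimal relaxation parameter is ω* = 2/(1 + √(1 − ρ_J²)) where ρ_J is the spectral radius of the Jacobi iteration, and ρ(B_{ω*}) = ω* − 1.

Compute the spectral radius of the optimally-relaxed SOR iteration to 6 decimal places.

ρ_SOR = 0.877224

spectrum of D⁻¹(L+U) = {cos(kπ/48) : 1≤k≤47}; ρ_J = cos(π/48) = 0.997859.
√(1−ρ_J²) simplifies to sin(π/48) = 0.0654031.
Then 2/(1+√(1−ρ_J²)) = 2/(1+0.0654031); ω* = 2/1.0654031 = 1.877224.
At ω = 1.877224 every |λ(B_ω)| = ω−1, so ρ_SOR = 0.877224.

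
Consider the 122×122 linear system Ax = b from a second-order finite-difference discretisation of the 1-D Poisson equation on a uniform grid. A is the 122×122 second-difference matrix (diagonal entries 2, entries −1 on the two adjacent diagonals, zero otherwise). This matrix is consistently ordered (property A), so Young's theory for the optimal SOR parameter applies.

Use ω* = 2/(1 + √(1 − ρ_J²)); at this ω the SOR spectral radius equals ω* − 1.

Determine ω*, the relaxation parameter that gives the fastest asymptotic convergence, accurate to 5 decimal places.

ω* = 1.95019

[ρ_J] n=122: ρ(B_J) = cos(π/(n+1)) = cos(π/123) = 0.99967.
√(1 − cos²(π/123)) = sin(π/123) ≈ 0.025539.
So ω* = 2/1.025539 = 1.95019 (Young).
[ρ_SOR] ω* − 1 = 0.95019.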